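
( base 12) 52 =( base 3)2022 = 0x3e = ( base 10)62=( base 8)76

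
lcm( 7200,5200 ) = 93600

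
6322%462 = 316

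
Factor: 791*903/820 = 2^( - 2 )*3^1*5^( - 1 )*7^2*41^(-1)*43^1 * 113^1 =714273/820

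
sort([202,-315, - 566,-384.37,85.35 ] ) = [ - 566, - 384.37, - 315, 85.35,202 ]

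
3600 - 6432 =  - 2832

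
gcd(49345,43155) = 5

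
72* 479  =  34488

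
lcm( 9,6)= 18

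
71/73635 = 71/73635 =0.00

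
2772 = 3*924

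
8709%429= 129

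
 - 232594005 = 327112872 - 559706877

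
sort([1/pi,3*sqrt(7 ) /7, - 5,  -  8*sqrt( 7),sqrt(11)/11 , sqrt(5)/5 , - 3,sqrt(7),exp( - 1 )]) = [  -  8 * sqrt( 7 ), - 5, - 3,sqrt(11)/11,1/pi,exp(  -  1 ),sqrt(5)/5,  3*sqrt( 7)/7,sqrt(7) ]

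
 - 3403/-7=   486 + 1/7 = 486.14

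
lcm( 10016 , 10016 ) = 10016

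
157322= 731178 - 573856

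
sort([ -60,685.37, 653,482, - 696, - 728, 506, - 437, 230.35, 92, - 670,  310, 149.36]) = [ - 728, - 696, - 670,-437 , - 60 , 92,149.36, 230.35,310, 482,506,653, 685.37 ] 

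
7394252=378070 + 7016182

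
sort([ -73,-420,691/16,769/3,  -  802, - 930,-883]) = [ - 930, - 883, - 802,-420 , - 73,691/16, 769/3 ]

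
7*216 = 1512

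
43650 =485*90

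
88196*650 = 57327400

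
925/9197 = 925/9197  =  0.10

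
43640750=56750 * 769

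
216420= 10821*20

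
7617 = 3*2539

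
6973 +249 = 7222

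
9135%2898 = 441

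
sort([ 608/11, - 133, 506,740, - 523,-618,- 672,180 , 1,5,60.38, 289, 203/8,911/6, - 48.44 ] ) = [ - 672, - 618, - 523, - 133,-48.44 , 1 , 5 , 203/8,  608/11, 60.38,911/6, 180, 289, 506, 740 ] 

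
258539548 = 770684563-512145015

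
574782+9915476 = 10490258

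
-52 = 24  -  76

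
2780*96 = 266880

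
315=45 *7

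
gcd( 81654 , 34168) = 2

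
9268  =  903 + 8365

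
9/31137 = 3/10379 = 0.00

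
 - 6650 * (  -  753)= 5007450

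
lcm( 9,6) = 18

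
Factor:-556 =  - 2^2*139^1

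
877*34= 29818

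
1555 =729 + 826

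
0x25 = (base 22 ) 1F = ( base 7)52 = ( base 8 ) 45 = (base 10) 37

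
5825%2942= 2883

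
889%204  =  73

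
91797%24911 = 17064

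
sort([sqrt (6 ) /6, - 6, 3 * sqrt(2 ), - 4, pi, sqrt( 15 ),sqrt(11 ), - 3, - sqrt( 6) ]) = [ - 6, - 4,-3, -sqrt( 6 ),sqrt ( 6 ) /6,  pi, sqrt (11),sqrt (15 ), 3*sqrt( 2 )]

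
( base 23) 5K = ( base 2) 10000111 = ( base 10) 135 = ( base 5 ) 1020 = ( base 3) 12000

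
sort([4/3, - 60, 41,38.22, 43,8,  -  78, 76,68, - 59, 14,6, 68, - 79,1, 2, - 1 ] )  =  [ - 79,-78, - 60,-59, - 1  ,  1, 4/3, 2,6, 8,14, 38.22, 41, 43, 68, 68,76]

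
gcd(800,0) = 800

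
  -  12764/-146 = 6382/73  =  87.42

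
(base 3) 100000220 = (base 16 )19B9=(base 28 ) 8B5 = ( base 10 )6585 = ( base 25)ada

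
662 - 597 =65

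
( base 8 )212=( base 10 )138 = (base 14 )9c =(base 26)58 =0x8a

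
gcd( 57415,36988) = 1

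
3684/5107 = 3684/5107 = 0.72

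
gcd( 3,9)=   3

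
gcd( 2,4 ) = 2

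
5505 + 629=6134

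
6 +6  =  12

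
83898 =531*158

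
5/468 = 5/468 = 0.01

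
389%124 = 17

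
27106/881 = 27106/881 = 30.77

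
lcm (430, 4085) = 8170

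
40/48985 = 8/9797 = 0.00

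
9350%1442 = 698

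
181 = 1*181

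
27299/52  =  524+51/52 = 524.98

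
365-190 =175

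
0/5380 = 0  =  0.00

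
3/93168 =1/31056 = 0.00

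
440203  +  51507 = 491710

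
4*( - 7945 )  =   - 31780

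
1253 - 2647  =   - 1394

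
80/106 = 40/53 = 0.75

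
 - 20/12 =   -  2 + 1/3=-1.67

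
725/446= 1 + 279/446 = 1.63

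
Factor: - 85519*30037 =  - 2568734203 = - 7^3*19^1*613^1*643^1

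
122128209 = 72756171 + 49372038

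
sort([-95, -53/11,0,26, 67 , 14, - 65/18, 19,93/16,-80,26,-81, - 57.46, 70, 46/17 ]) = [  -  95, - 81, - 80,-57.46, - 53/11, - 65/18, 0,46/17 , 93/16,14,19,26,26, 67,  70] 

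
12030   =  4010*3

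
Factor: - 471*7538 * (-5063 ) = 17975665074 = 2^1*3^1 *61^1*83^1*157^1*  3769^1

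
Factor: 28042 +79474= 107516 = 2^2 * 26879^1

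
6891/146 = 47  +  29/146 = 47.20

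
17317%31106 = 17317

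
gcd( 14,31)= 1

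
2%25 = 2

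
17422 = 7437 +9985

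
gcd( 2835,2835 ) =2835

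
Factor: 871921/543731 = 613^( - 1 )*983^1 =983/613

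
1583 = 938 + 645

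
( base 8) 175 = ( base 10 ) 125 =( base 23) 5a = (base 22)5f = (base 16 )7D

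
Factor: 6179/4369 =17^ ( -1) * 37^1*167^1*257^(  -  1)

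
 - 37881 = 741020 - 778901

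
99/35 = 2 + 29/35  =  2.83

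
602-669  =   - 67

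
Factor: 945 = 3^3*5^1*7^1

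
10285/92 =10285/92 = 111.79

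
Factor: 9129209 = 2267^1*4027^1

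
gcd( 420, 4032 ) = 84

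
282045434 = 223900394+58145040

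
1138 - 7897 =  -6759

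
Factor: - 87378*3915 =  - 342084870 =- 2^1*3^4*5^1*29^1*14563^1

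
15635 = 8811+6824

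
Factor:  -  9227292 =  - 2^2*3^1*768941^1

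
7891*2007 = 15837237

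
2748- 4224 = -1476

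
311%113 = 85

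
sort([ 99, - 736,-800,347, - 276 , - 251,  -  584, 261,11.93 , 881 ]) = [ - 800 ,  -  736, - 584, - 276, - 251  ,  11.93,99,261,  347,881]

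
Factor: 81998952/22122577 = 2^3 * 3^1*7^4*73^( - 1 )* 1423^1*303049^( - 1 ) 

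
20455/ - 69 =-297 + 38/69 =- 296.45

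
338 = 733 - 395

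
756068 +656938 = 1413006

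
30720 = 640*48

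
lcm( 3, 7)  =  21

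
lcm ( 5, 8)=40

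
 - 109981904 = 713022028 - 823003932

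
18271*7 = 127897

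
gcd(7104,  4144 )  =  592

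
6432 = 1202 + 5230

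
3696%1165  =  201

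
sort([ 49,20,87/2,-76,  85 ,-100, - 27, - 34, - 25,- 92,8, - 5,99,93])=[ - 100,-92, - 76 , - 34, - 27, - 25, - 5,8,20, 87/2,  49  ,  85,  93 , 99 ]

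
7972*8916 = 71078352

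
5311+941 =6252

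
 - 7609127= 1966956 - 9576083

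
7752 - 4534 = 3218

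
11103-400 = 10703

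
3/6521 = 3/6521 = 0.00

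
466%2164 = 466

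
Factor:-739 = - 739^1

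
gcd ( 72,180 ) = 36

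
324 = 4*81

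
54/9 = 6=6.00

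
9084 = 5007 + 4077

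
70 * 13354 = 934780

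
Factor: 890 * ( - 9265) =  - 8245850 = - 2^1*5^2*17^1 * 89^1* 109^1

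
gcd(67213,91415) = 1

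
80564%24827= 6083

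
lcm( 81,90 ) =810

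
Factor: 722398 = 2^1*17^1*21247^1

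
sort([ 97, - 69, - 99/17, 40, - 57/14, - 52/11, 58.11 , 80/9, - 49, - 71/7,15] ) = [ - 69, - 49, - 71/7, - 99/17, - 52/11 , - 57/14,80/9 , 15, 40,58.11,97 ]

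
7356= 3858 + 3498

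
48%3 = 0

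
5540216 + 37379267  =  42919483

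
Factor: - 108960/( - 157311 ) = 160/231= 2^5*3^( - 1 )*5^1*7^(  -  1)*11^(- 1 ) 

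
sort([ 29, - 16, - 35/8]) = [ - 16, - 35/8, 29]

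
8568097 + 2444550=11012647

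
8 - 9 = - 1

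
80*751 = 60080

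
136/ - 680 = -1+4/5 = - 0.20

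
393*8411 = 3305523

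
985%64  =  25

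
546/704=273/352 = 0.78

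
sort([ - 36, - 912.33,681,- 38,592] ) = [ - 912.33 , - 38, - 36 , 592, 681]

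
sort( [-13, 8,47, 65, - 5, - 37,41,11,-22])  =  [-37,-22, -13, - 5, 8, 11,41, 47,65]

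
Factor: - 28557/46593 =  - 19/31 =- 19^1*31^( - 1)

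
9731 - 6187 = 3544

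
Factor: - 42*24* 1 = -1008  =  - 2^4*3^2 *7^1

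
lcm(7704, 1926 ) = 7704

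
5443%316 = 71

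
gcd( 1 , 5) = 1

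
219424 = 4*54856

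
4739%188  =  39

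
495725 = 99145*5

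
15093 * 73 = 1101789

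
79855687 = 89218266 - 9362579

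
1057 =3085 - 2028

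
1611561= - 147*( - 10963)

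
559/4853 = 559/4853 = 0.12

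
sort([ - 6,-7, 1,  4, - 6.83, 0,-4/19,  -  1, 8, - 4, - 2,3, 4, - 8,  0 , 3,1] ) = [ - 8, - 7, - 6.83,-6, - 4,-2, - 1, - 4/19, 0,0, 1 , 1, 3, 3, 4, 4,8]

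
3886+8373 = 12259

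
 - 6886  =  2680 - 9566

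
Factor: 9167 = 89^1*103^1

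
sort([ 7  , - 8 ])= [ - 8, 7 ] 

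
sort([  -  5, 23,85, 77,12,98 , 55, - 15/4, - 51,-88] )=[ - 88, - 51, - 5, - 15/4,12, 23,55, 77, 85,98 ] 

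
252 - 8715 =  - 8463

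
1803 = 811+992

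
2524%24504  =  2524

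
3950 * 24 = 94800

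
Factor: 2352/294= 8 = 2^3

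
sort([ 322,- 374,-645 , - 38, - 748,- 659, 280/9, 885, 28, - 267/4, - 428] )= [  -  748,  -  659, - 645, - 428, - 374, - 267/4, - 38, 28, 280/9, 322,885 ] 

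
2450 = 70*35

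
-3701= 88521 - 92222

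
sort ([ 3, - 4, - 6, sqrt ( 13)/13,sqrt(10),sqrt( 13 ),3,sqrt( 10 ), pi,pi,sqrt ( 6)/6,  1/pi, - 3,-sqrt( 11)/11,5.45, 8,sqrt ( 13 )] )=[ -6,-4,-3,  -  sqrt(11)/11,sqrt( 13)/13,1/pi,sqrt(6)/6,3, 3,pi , pi, sqrt(10 ) , sqrt( 10 ),sqrt ( 13 ),sqrt(13), 5.45, 8 ]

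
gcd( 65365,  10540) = 85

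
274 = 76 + 198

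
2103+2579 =4682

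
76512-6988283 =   -  6911771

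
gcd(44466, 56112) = 6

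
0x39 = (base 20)2H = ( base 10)57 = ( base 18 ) 33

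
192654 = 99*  1946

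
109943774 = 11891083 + 98052691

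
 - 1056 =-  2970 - -1914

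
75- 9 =66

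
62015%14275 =4915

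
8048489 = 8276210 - 227721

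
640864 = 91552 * 7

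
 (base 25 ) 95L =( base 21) D1H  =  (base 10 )5771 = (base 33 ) 59t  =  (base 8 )13213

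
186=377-191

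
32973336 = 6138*5372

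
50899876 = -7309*(  -  6964)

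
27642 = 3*9214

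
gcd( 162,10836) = 18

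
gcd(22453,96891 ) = 1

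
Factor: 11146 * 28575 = 318496950 =2^1*3^2 * 5^2*127^1* 5573^1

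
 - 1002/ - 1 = 1002/1 = 1002.00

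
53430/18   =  2968+ 1/3 = 2968.33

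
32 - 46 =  - 14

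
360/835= 72/167 = 0.43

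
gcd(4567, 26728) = 1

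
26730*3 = 80190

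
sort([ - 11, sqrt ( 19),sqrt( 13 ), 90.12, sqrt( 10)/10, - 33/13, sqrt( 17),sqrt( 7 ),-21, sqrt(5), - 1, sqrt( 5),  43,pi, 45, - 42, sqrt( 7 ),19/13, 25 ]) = [ -42, - 21,- 11 ,  -  33/13, - 1, sqrt( 10)/10 , 19/13,  sqrt( 5 ),sqrt( 5), sqrt( 7) , sqrt( 7), pi, sqrt (13), sqrt( 17 ), sqrt(  19),  25, 43, 45, 90.12]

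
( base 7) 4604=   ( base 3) 2021212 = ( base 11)1289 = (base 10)1670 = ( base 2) 11010000110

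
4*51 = 204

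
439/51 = 8 + 31/51 = 8.61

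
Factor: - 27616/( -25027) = 32/29 = 2^5 *29^( - 1 ) 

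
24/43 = 24/43 = 0.56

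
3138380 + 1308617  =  4446997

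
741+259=1000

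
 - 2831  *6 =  - 16986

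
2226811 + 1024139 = 3250950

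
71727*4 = 286908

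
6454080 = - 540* ( - 11952 ) 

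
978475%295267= 92674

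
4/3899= 4/3899 = 0.00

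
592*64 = 37888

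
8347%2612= 511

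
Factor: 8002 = 2^1*4001^1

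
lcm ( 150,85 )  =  2550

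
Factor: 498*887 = 2^1*3^1 * 83^1*887^1 = 441726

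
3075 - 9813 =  - 6738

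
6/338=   3/169 = 0.02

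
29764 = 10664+19100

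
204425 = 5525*37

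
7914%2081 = 1671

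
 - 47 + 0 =-47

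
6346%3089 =168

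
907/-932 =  - 907/932 = -0.97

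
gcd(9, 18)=9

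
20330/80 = 2033/8=254.12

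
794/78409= 794/78409 = 0.01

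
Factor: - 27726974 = - 2^1*  11^1 * 1260317^1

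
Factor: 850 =2^1*5^2* 17^1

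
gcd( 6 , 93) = 3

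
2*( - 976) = - 1952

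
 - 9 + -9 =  - 18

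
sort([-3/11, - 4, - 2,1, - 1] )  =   [  -  4,  -  2, - 1,-3/11,1 ]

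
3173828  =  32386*98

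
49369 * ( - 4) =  - 197476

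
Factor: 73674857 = 239^1*308263^1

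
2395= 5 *479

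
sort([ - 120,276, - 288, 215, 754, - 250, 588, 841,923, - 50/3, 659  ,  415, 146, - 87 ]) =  [ - 288, - 250,-120, - 87, - 50/3, 146 , 215, 276,415, 588, 659,754, 841, 923]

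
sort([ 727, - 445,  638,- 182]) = [ - 445, - 182, 638,727]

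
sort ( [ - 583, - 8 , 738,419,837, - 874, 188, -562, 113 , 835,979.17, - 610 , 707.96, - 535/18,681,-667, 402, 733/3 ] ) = [-874, - 667, - 610, - 583, - 562 , - 535/18, - 8, 113,188, 733/3,402,419, 681, 707.96 , 738, 835, 837, 979.17] 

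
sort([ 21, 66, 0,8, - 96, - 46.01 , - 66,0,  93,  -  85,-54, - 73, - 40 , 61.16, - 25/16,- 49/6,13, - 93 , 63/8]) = [ - 96,-93,  -  85, - 73,  -  66, - 54, - 46.01,-40, - 49/6, - 25/16,0 , 0,63/8, 8, 13,21,61.16, 66,93] 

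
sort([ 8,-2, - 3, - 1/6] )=[ - 3,-2, - 1/6,8]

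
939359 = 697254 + 242105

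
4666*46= 214636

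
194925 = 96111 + 98814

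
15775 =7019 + 8756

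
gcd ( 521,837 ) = 1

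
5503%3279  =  2224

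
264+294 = 558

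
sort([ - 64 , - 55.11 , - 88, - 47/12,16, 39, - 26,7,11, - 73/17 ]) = [ - 88 , - 64,  -  55.11, -26, - 73/17, - 47/12,7,  11,16, 39]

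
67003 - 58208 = 8795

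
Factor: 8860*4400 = 38984000= 2^6*5^3*11^1*443^1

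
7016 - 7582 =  - 566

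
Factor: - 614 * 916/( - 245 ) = 562424/245 = 2^3*  5^(  -  1 )*7^(-2 )*229^1*307^1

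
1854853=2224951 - 370098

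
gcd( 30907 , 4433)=31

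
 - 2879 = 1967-4846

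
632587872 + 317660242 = 950248114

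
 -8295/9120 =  - 553/608 = - 0.91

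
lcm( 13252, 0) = 0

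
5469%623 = 485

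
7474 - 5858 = 1616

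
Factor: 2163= 3^1 * 7^1*103^1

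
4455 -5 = 4450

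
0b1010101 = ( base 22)3J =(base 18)4d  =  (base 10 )85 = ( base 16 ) 55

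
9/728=9/728 = 0.01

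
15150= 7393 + 7757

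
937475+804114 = 1741589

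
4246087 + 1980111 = 6226198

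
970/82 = 485/41 = 11.83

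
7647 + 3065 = 10712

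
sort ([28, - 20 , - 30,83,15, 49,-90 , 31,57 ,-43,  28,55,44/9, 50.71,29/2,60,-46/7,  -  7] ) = [ - 90, - 43, - 30,-20,-7,-46/7,44/9,29/2,  15, 28,28,31,49, 50.71, 55,57 , 60,  83]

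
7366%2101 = 1063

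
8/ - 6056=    - 1+756/757 = - 0.00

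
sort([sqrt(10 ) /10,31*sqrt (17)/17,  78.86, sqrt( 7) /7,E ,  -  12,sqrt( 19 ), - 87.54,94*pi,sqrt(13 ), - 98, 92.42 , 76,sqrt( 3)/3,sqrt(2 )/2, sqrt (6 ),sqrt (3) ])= [-98,-87.54, - 12,sqrt( 10 )/10, sqrt(7 ) /7,sqrt(3)/3, sqrt( 2)/2 , sqrt( 3),sqrt (6 ), E,sqrt( 13), sqrt(19 ),31*sqrt(17)/17, 76, 78.86, 92.42,94*pi]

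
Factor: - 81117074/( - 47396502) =3^( - 4)*71^1 * 307^( - 1) * 739^1*773^1*953^( - 1 ) = 40558537/23698251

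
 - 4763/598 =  - 8+ 21/598 = - 7.96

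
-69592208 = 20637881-90230089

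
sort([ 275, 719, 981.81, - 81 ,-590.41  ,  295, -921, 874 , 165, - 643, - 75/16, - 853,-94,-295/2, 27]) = [ - 921,-853, - 643, - 590.41, - 295/2,  -  94,  -  81,-75/16,27 , 165,275, 295,719, 874, 981.81]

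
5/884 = 5/884 = 0.01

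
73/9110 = 73/9110  =  0.01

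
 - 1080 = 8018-9098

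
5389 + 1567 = 6956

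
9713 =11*883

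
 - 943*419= - 395117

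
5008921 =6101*821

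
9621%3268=3085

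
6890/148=3445/74 = 46.55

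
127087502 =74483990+52603512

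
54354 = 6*9059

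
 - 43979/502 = -88  +  197/502 = - 87.61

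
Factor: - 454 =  - 2^1*227^1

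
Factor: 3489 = 3^1 * 1163^1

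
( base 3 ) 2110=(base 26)2E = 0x42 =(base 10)66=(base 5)231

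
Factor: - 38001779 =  - 331^1 * 114809^1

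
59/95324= 59/95324 = 0.00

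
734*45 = 33030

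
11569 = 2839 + 8730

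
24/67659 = 8/22553 = 0.00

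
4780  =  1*4780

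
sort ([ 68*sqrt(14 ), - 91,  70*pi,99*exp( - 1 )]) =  [-91, 99*exp(-1), 70* pi, 68*sqrt(14 )]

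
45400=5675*8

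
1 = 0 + 1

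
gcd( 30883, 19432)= 347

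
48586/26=24293/13 =1868.69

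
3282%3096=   186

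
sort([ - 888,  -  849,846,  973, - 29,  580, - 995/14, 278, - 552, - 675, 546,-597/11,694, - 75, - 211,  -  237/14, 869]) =[ - 888, - 849, - 675,-552, - 211, - 75, - 995/14, - 597/11, - 29, - 237/14, 278, 546,580,694, 846,869, 973] 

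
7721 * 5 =38605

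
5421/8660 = 5421/8660 =0.63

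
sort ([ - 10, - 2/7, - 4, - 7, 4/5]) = [ - 10, -7, - 4, - 2/7, 4/5]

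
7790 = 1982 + 5808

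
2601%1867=734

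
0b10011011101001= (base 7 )41020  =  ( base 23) IJ2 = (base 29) BOE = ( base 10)9961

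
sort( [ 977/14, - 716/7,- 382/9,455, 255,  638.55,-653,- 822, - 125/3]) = [ - 822, - 653,  -  716/7, - 382/9,- 125/3, 977/14, 255, 455, 638.55]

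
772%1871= 772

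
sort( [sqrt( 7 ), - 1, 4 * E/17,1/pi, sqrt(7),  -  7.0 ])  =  [ -7.0, - 1, 1/pi , 4* E/17, sqrt( 7), sqrt(7 )] 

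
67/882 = 67/882  =  0.08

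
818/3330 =409/1665 = 0.25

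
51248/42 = 1220  +  4/21 = 1220.19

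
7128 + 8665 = 15793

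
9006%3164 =2678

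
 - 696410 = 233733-930143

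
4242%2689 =1553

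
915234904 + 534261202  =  1449496106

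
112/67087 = 112/67087 = 0.00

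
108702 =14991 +93711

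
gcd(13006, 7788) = 2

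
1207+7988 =9195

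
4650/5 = 930 = 930.00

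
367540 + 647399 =1014939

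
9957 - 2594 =7363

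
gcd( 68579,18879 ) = 7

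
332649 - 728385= - 395736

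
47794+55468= 103262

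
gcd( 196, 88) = 4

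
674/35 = 674/35 =19.26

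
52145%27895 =24250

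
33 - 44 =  - 11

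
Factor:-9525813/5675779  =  - 3^1 * 11^1*23^( - 1)*246773^( - 1)*288661^1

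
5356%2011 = 1334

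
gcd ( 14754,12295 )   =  2459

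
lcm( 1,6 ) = 6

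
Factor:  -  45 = - 3^2*5^1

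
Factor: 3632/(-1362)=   -  2^3 *3^( - 1)=- 8/3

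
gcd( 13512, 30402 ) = 3378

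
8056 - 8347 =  - 291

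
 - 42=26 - 68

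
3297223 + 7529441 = 10826664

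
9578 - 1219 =8359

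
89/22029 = 89/22029 =0.00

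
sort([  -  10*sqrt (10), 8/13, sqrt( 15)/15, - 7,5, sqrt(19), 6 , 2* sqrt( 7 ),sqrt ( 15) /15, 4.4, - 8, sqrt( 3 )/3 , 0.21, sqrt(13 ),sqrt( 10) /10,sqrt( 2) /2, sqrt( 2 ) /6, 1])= [ -10*sqrt( 10) ,- 8 ,- 7, 0.21 , sqrt ( 2 ) /6 , sqrt (15 ) /15,sqrt( 15)/15 , sqrt(10) /10 , sqrt( 3)/3,8/13, sqrt ( 2)/2 , 1,sqrt(13), sqrt( 19 ),4.4 , 5,  2*sqrt( 7 ),6] 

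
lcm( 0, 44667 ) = 0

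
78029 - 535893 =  -457864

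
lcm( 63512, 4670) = 317560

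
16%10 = 6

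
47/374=47/374=0.13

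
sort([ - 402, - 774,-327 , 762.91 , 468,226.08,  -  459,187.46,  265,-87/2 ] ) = [ - 774, - 459,-402, - 327,  -  87/2,187.46,  226.08,265,468, 762.91 ]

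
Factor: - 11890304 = - 2^7*92893^1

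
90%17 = 5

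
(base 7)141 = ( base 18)46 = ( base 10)78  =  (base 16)4E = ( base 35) 28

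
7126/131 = 54 + 52/131 = 54.40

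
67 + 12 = 79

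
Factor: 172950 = 2^1*3^1*5^2*1153^1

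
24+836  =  860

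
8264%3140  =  1984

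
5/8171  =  5/8171 = 0.00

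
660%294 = 72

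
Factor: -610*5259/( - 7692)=534665/1282 = 2^ ( - 1)*5^1*61^1 * 641^( - 1)*1753^1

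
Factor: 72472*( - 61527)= - 4458984744 = - 2^3*3^1*9059^1 * 20509^1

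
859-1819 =  -  960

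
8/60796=2/15199= 0.00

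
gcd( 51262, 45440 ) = 142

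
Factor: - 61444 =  - 2^2*  15361^1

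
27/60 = 9/20= 0.45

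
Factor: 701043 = 3^1*7^2*19^1*251^1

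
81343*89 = 7239527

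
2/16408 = 1/8204 = 0.00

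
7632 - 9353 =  - 1721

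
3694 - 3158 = 536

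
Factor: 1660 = 2^2* 5^1*83^1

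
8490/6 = 1415 = 1415.00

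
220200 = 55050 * 4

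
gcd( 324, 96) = 12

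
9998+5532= 15530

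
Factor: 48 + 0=48= 2^4*3^1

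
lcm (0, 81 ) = 0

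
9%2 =1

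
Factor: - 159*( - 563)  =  89517=   3^1*53^1*563^1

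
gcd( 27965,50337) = 5593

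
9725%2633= 1826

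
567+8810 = 9377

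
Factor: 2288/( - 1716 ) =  - 2^2*3^(-1 ) = -4/3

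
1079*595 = 642005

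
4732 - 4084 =648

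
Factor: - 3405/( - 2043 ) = 3^( - 1 )*5^1 = 5/3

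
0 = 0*33833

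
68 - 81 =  - 13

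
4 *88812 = 355248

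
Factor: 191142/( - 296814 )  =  -3^1*41^1 * 191^ ( - 1 ) = - 123/191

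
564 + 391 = 955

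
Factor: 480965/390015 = 899/729 = 3^( - 6 )*29^1*31^1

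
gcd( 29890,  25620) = 4270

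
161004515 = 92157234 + 68847281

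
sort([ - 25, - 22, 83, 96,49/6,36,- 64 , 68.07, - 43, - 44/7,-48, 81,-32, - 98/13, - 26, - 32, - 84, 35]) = [ - 84,-64, - 48,  -  43, - 32, - 32,-26, - 25, - 22, - 98/13, - 44/7, 49/6, 35,36, 68.07, 81, 83, 96]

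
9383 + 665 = 10048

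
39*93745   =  3656055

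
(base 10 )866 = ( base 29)10P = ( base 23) 1EF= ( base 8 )1542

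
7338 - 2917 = 4421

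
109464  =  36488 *3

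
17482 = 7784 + 9698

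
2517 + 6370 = 8887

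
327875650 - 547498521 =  - 219622871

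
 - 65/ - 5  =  13/1 = 13.00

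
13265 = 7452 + 5813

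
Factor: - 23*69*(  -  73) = 3^1 * 23^2*73^1 =115851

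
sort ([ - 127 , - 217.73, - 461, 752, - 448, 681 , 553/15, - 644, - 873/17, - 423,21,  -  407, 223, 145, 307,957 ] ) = [ - 644, - 461, - 448, - 423 ,  -  407, - 217.73, - 127, - 873/17, 21,553/15,  145, 223, 307 , 681, 752,957]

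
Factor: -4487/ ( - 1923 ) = 3^(-1)*7^1= 7/3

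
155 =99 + 56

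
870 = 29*30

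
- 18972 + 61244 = 42272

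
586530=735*798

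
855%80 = 55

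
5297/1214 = 4 + 441/1214 = 4.36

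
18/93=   6/31 = 0.19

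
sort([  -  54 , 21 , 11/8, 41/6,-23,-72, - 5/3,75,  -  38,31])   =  [ - 72, - 54, - 38, - 23,  -  5/3, 11/8,41/6,21,31,75] 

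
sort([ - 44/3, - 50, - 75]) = [ - 75, - 50, - 44/3]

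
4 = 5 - 1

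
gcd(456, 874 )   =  38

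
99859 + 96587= 196446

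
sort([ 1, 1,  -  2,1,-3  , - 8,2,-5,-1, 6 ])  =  [ - 8,  -  5, - 3, - 2,-1, 1,1,1,  2,  6]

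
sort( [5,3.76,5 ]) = [3.76,5,5 ]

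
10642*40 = 425680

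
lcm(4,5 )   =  20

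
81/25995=27/8665 =0.00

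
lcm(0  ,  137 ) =0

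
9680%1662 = 1370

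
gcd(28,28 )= 28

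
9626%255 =191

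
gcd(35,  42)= 7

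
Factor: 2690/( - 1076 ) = -2^ ( - 1)*5^1 = - 5/2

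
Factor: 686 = 2^1 * 7^3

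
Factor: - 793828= - 2^2*7^1*28351^1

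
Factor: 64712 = 2^3*8089^1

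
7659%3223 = 1213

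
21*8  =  168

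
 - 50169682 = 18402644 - 68572326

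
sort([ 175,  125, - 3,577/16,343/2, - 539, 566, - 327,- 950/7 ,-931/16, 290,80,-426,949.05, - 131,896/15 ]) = [  -  539,-426 ,-327  ,-950/7,-131, - 931/16 ,-3, 577/16, 896/15,80,125,343/2 , 175, 290,566, 949.05]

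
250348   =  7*35764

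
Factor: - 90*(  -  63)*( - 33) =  - 2^1*3^5* 5^1*7^1*11^1 = - 187110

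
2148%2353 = 2148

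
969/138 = 7+1/46= 7.02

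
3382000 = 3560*950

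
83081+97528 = 180609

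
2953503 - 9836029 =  - 6882526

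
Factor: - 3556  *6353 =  - 2^2*7^1*127^1*6353^1=- 22591268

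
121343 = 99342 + 22001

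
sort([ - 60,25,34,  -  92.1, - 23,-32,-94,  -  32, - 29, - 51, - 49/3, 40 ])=[-94, - 92.1, - 60,-51, - 32, - 32, - 29, - 23, - 49/3,25, 34, 40]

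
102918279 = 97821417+5096862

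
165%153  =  12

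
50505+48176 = 98681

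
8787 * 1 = 8787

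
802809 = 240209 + 562600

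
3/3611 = 3/3611  =  0.00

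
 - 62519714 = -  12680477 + -49839237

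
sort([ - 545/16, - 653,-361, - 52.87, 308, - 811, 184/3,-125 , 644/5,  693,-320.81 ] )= [ - 811,-653, - 361, - 320.81, - 125, - 52.87, - 545/16,184/3 , 644/5, 308, 693]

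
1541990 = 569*2710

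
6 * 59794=358764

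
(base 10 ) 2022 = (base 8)3746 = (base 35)1MR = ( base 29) 2bl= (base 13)BC7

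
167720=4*41930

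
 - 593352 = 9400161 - 9993513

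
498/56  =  249/28 = 8.89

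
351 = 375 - 24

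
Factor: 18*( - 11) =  - 2^1*3^2*11^1= - 198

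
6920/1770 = 692/177 = 3.91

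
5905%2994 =2911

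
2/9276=1/4638 = 0.00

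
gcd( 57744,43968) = 48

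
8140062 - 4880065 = 3259997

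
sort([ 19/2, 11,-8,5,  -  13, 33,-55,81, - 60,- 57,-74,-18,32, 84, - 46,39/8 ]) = [ - 74, - 60,-57, - 55, - 46, - 18, - 13,- 8, 39/8, 5, 19/2, 11, 32, 33,81,84 ] 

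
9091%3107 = 2877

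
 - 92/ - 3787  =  92/3787 = 0.02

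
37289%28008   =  9281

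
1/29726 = 1/29726  =  0.00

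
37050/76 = 975/2  =  487.50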